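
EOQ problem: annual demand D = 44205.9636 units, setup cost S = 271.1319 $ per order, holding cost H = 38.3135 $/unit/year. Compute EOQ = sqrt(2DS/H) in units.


2*D*S = 2 * 44205.9636 * 271.1319 = 23971293.8044
2*D*S/H = 625661.8112
EOQ = sqrt(625661.8112) = 790.9879

790.9879 units


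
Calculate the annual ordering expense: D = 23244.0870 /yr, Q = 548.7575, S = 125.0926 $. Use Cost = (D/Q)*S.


Number of orders = D/Q = 42.3577
Cost = 42.3577 * 125.0926 = 5298.6306

5298.6306 $/yr


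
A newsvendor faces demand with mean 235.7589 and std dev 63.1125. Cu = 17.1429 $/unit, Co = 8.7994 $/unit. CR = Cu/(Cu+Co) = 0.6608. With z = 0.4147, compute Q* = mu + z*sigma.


CR = Cu/(Cu+Co) = 17.1429/(17.1429+8.7994) = 0.6608
z = 0.4147
Q* = 235.7589 + 0.4147 * 63.1125 = 261.9317

261.9317 units


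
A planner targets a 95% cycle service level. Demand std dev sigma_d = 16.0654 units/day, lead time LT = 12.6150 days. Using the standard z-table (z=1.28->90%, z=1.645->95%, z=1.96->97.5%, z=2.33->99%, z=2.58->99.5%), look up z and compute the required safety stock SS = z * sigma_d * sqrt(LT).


From the table, SL = 95% corresponds to z = 1.645
sqrt(LT) = sqrt(12.6150) = 3.5518
SS = 1.645 * 16.0654 * 3.5518 = 93.8644

93.8644 units


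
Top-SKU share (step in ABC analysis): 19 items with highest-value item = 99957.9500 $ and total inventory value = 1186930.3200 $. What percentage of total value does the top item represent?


Top item = 99957.9500
Total = 1186930.3200
Percentage = 99957.9500 / 1186930.3200 * 100 = 8.4216

8.4216%


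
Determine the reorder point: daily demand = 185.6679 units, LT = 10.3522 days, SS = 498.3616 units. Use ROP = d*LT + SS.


d*LT = 185.6679 * 10.3522 = 1922.0712
ROP = 1922.0712 + 498.3616 = 2420.4328

2420.4328 units


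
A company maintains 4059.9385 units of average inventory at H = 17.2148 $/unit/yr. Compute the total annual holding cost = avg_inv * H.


Cost = 4059.9385 * 17.2148 = 69891.0293

69891.0293 $/yr


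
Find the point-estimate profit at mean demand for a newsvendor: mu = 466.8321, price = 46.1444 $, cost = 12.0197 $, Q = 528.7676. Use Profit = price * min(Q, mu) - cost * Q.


Sales at mu = min(528.7676, 466.8321) = 466.8321
Revenue = 46.1444 * 466.8321 = 21541.6872
Total cost = 12.0197 * 528.7676 = 6355.6279
Profit = 21541.6872 - 6355.6279 = 15186.0592

15186.0592 $


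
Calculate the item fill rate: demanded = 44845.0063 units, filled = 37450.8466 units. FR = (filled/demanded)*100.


FR = 37450.8466 / 44845.0063 * 100 = 83.5117

83.5117%


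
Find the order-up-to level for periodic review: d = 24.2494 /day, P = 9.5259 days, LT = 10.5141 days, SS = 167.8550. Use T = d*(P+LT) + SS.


P + LT = 20.0400
d*(P+LT) = 24.2494 * 20.0400 = 485.9580
T = 485.9580 + 167.8550 = 653.8130

653.8130 units


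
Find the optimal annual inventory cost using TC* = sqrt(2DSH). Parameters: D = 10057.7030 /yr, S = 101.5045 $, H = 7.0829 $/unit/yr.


2*D*S*H = 14461895.1688
TC* = sqrt(14461895.1688) = 3802.8799

3802.8799 $/yr


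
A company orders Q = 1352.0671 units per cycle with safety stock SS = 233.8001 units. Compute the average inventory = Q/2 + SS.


Q/2 = 676.0335
Avg = 676.0335 + 233.8001 = 909.8337

909.8337 units


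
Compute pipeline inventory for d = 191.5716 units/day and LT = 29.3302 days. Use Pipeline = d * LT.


Pipeline = 191.5716 * 29.3302 = 5618.8333

5618.8333 units


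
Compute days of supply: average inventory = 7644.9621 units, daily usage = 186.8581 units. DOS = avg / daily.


DOS = 7644.9621 / 186.8581 = 40.9132

40.9132 days


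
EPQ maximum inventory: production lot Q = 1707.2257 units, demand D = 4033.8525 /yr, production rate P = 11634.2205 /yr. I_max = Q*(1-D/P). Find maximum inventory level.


D/P = 0.3467
1 - D/P = 0.6533
I_max = 1707.2257 * 0.6533 = 1115.2912

1115.2912 units


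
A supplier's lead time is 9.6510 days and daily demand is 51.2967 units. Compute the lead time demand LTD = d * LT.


LTD = 51.2967 * 9.6510 = 495.0645

495.0645 units


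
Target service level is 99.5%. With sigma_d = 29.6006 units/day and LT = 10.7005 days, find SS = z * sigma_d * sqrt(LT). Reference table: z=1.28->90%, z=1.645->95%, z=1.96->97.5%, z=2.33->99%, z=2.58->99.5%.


From the table, SL = 99.5% corresponds to z = 2.58
sqrt(LT) = sqrt(10.7005) = 3.2712
SS = 2.58 * 29.6006 * 3.2712 = 249.8172

249.8172 units


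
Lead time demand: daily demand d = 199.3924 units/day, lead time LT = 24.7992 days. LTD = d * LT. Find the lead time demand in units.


LTD = 199.3924 * 24.7992 = 4944.7720

4944.7720 units


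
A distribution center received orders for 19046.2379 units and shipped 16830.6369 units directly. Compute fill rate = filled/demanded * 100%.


FR = 16830.6369 / 19046.2379 * 100 = 88.3673

88.3673%


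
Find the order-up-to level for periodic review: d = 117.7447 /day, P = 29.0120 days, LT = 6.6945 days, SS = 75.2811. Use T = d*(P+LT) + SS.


P + LT = 35.7065
d*(P+LT) = 117.7447 * 35.7065 = 4204.2511
T = 4204.2511 + 75.2811 = 4279.5322

4279.5322 units


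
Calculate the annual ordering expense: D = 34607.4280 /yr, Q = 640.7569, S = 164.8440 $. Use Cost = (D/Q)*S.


Number of orders = D/Q = 54.0102
Cost = 54.0102 * 164.8440 = 8903.2625

8903.2625 $/yr


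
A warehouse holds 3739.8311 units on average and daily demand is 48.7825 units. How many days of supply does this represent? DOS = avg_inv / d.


DOS = 3739.8311 / 48.7825 = 76.6634

76.6634 days


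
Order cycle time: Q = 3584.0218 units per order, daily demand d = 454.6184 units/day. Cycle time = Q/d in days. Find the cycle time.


Cycle = 3584.0218 / 454.6184 = 7.8836

7.8836 days


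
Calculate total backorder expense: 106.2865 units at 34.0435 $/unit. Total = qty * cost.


Total = 106.2865 * 34.0435 = 3618.3645

3618.3645 $


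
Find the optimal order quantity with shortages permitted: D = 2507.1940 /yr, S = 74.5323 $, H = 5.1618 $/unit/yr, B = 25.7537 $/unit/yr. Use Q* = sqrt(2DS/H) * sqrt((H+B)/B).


sqrt(2DS/H) = 269.0795
sqrt((H+B)/B) = 1.0956
Q* = 269.0795 * 1.0956 = 294.8146

294.8146 units


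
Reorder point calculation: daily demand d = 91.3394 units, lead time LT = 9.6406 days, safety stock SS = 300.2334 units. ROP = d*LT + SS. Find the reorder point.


d*LT = 91.3394 * 9.6406 = 880.5666
ROP = 880.5666 + 300.2334 = 1180.8000

1180.8000 units


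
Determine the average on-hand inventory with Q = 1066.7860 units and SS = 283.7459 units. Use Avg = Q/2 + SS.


Q/2 = 533.3930
Avg = 533.3930 + 283.7459 = 817.1389

817.1389 units


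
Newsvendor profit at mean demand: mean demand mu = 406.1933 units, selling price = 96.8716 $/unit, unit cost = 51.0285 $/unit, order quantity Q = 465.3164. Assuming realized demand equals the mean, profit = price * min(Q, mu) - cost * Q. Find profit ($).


Sales at mu = min(465.3164, 406.1933) = 406.1933
Revenue = 96.8716 * 406.1933 = 39348.5949
Total cost = 51.0285 * 465.3164 = 23744.3979
Profit = 39348.5949 - 23744.3979 = 15604.1970

15604.1970 $


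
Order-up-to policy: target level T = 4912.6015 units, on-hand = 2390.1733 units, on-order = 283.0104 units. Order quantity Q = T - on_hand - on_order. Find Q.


Inventory position = OH + OO = 2390.1733 + 283.0104 = 2673.1837
Q = 4912.6015 - 2673.1837 = 2239.4178

2239.4178 units


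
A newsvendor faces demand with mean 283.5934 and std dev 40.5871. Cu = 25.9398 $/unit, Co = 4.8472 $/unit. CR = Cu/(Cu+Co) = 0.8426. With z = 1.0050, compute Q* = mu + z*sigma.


CR = Cu/(Cu+Co) = 25.9398/(25.9398+4.8472) = 0.8426
z = 1.0050
Q* = 283.5934 + 1.0050 * 40.5871 = 324.3834

324.3834 units


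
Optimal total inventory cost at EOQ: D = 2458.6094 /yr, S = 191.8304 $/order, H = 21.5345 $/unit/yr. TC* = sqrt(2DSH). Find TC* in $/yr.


2*D*S*H = 20312891.9455
TC* = sqrt(20312891.9455) = 4506.9826

4506.9826 $/yr


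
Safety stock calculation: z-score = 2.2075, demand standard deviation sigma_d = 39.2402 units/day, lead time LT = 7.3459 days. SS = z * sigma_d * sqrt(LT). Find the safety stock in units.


sqrt(LT) = sqrt(7.3459) = 2.7103
SS = 2.2075 * 39.2402 * 2.7103 = 234.7764

234.7764 units


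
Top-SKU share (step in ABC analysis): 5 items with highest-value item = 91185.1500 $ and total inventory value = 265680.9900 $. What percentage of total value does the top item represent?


Top item = 91185.1500
Total = 265680.9900
Percentage = 91185.1500 / 265680.9900 * 100 = 34.3213

34.3213%


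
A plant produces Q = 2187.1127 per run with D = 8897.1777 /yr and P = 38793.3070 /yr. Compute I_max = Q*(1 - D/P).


D/P = 0.2293
1 - D/P = 0.7707
I_max = 2187.1127 * 0.7707 = 1685.5022

1685.5022 units


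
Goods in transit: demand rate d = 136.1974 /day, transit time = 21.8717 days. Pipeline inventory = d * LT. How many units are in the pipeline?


Pipeline = 136.1974 * 21.8717 = 2978.8687

2978.8687 units


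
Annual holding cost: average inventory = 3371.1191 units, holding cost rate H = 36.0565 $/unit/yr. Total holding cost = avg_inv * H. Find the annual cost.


Cost = 3371.1191 * 36.0565 = 121550.7558

121550.7558 $/yr


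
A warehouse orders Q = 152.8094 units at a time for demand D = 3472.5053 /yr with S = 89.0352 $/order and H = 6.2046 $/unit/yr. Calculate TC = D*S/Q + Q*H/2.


Ordering cost = D*S/Q = 2023.2735
Holding cost = Q*H/2 = 474.0606
TC = 2023.2735 + 474.0606 = 2497.3341

2497.3341 $/yr


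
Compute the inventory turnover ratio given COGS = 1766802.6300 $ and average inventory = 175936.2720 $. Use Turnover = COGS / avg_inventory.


Turnover = 1766802.6300 / 175936.2720 = 10.0423

10.0423


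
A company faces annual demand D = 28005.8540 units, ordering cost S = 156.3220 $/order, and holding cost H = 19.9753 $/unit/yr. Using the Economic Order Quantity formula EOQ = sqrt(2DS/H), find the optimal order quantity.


2*D*S = 2 * 28005.8540 * 156.3220 = 8755862.2180
2*D*S/H = 438334.4539
EOQ = sqrt(438334.4539) = 662.0683

662.0683 units


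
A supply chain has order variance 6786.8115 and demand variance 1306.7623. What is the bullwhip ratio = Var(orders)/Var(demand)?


BW = 6786.8115 / 1306.7623 = 5.1936

5.1936


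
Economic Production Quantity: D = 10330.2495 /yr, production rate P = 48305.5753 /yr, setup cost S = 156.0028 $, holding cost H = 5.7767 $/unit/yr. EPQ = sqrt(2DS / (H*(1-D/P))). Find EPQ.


1 - D/P = 1 - 0.2139 = 0.7861
H*(1-D/P) = 4.5413
2DS = 3223095.6934
EPQ = sqrt(709723.4191) = 842.4508

842.4508 units


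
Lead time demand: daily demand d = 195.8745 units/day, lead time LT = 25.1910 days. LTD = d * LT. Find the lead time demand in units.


LTD = 195.8745 * 25.1910 = 4934.2745

4934.2745 units


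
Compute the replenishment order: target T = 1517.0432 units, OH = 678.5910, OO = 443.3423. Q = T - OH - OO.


Inventory position = OH + OO = 678.5910 + 443.3423 = 1121.9333
Q = 1517.0432 - 1121.9333 = 395.1099

395.1099 units


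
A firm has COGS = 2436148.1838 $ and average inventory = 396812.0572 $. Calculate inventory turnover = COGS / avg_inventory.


Turnover = 2436148.1838 / 396812.0572 = 6.1393

6.1393


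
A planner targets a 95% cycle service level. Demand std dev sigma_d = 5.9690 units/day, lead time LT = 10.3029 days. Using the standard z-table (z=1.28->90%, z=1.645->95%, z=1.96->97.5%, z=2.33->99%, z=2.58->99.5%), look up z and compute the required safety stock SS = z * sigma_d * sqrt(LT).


From the table, SL = 95% corresponds to z = 1.645
sqrt(LT) = sqrt(10.3029) = 3.2098
SS = 1.645 * 5.9690 * 3.2098 = 31.5172

31.5172 units


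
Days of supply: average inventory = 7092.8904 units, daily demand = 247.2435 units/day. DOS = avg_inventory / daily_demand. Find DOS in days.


DOS = 7092.8904 / 247.2435 = 28.6879

28.6879 days


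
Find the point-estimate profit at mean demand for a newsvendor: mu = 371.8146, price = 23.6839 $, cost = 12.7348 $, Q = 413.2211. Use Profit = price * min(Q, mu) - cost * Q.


Sales at mu = min(413.2211, 371.8146) = 371.8146
Revenue = 23.6839 * 371.8146 = 8806.0198
Total cost = 12.7348 * 413.2211 = 5262.2881
Profit = 8806.0198 - 5262.2881 = 3543.7317

3543.7317 $


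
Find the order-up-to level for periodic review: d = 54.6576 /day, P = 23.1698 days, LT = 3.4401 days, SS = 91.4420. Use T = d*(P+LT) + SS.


P + LT = 26.6099
d*(P+LT) = 54.6576 * 26.6099 = 1454.4333
T = 1454.4333 + 91.4420 = 1545.8753

1545.8753 units


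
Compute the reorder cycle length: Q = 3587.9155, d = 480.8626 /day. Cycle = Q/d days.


Cycle = 3587.9155 / 480.8626 = 7.4614

7.4614 days


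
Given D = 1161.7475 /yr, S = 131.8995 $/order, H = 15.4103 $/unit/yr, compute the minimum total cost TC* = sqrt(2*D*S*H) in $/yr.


2*D*S*H = 4722761.1814
TC* = sqrt(4722761.1814) = 2173.1915

2173.1915 $/yr


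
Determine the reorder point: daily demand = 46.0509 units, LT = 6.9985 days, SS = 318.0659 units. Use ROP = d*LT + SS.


d*LT = 46.0509 * 6.9985 = 322.2872
ROP = 322.2872 + 318.0659 = 640.3531

640.3531 units


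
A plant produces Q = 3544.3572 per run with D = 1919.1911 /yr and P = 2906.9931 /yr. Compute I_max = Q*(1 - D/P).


D/P = 0.6602
1 - D/P = 0.3398
I_max = 3544.3572 * 0.3398 = 1204.3796

1204.3796 units


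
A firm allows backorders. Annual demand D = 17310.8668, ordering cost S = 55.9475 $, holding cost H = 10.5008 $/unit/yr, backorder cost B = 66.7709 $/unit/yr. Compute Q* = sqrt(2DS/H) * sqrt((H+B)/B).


sqrt(2DS/H) = 429.4905
sqrt((H+B)/B) = 1.0758
Q* = 429.4905 * 1.0758 = 462.0300

462.0300 units


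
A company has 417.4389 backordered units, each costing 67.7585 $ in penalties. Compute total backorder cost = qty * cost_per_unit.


Total = 417.4389 * 67.7585 = 28285.0337

28285.0337 $


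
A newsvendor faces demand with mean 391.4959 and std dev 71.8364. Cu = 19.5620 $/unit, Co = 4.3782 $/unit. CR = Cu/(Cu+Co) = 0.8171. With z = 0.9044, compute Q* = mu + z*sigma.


CR = Cu/(Cu+Co) = 19.5620/(19.5620+4.3782) = 0.8171
z = 0.9044
Q* = 391.4959 + 0.9044 * 71.8364 = 456.4647

456.4647 units


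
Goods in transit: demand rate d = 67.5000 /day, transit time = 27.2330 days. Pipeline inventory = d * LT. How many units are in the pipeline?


Pipeline = 67.5000 * 27.2330 = 1838.2275

1838.2275 units


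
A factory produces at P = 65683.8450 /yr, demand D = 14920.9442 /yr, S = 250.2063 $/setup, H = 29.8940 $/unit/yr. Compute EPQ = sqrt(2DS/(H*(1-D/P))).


1 - D/P = 1 - 0.2272 = 0.7728
H*(1-D/P) = 23.1032
2DS = 7466628.4816
EPQ = sqrt(323186.0812) = 568.4946

568.4946 units


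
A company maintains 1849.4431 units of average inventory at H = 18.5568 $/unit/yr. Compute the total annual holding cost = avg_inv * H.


Cost = 1849.4431 * 18.5568 = 34319.7457

34319.7457 $/yr


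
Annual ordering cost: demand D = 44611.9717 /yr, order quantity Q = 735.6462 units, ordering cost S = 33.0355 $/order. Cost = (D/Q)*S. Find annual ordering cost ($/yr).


Number of orders = D/Q = 60.6432
Cost = 60.6432 * 33.0355 = 2003.3799

2003.3799 $/yr


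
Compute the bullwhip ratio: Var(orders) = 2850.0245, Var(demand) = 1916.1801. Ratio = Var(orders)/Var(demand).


BW = 2850.0245 / 1916.1801 = 1.4873

1.4873


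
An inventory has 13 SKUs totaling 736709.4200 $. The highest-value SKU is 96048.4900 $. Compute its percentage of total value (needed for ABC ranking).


Top item = 96048.4900
Total = 736709.4200
Percentage = 96048.4900 / 736709.4200 * 100 = 13.0375

13.0375%


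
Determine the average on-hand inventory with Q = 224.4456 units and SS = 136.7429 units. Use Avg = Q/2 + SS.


Q/2 = 112.2228
Avg = 112.2228 + 136.7429 = 248.9657

248.9657 units


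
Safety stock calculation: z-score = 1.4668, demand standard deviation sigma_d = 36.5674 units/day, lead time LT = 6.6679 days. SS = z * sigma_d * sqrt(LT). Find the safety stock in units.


sqrt(LT) = sqrt(6.6679) = 2.5822
SS = 1.4668 * 36.5674 * 2.5822 = 138.5031

138.5031 units


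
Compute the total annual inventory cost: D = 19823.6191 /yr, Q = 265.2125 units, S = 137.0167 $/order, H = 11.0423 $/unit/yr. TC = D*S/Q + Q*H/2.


Ordering cost = D*S/Q = 10241.4738
Holding cost = Q*H/2 = 1464.2780
TC = 10241.4738 + 1464.2780 = 11705.7518

11705.7518 $/yr


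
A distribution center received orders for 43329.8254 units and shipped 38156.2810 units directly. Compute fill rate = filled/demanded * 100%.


FR = 38156.2810 / 43329.8254 * 100 = 88.0601

88.0601%


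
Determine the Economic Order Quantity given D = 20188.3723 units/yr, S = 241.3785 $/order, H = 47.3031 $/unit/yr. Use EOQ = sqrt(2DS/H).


2*D*S = 2 * 20188.3723 * 241.3785 = 9746078.0464
2*D*S/H = 206034.6583
EOQ = sqrt(206034.6583) = 453.9104

453.9104 units


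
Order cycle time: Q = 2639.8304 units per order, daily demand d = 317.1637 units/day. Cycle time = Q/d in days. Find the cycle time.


Cycle = 2639.8304 / 317.1637 = 8.3232

8.3232 days


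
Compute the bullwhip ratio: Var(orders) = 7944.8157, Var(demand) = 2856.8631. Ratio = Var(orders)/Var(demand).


BW = 7944.8157 / 2856.8631 = 2.7810

2.7810


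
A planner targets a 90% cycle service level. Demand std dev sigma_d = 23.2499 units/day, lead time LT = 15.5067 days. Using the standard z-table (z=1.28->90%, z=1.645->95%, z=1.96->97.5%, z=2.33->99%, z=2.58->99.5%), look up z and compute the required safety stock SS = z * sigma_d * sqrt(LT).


From the table, SL = 90% corresponds to z = 1.28
sqrt(LT) = sqrt(15.5067) = 3.9379
SS = 1.28 * 23.2499 * 3.9379 = 117.1901

117.1901 units


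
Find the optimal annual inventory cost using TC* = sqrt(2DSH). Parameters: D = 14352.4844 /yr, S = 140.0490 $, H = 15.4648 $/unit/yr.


2*D*S*H = 62170076.1232
TC* = sqrt(62170076.1232) = 7884.8003

7884.8003 $/yr


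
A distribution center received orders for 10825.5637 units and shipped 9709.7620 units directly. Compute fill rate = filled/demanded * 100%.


FR = 9709.7620 / 10825.5637 * 100 = 89.6929

89.6929%


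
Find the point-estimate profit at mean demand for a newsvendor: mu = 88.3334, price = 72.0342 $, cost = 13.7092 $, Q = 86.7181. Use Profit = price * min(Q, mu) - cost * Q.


Sales at mu = min(86.7181, 88.3334) = 86.7181
Revenue = 72.0342 * 86.7181 = 6246.6690
Total cost = 13.7092 * 86.7181 = 1188.8358
Profit = 6246.6690 - 1188.8358 = 5057.8332

5057.8332 $


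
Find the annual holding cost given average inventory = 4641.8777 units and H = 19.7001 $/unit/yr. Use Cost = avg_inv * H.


Cost = 4641.8777 * 19.7001 = 91445.4549

91445.4549 $/yr


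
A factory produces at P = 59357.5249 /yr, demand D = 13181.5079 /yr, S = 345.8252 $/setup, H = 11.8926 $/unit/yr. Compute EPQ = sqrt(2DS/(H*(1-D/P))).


1 - D/P = 1 - 0.2221 = 0.7779
H*(1-D/P) = 9.2516
2DS = 9116995.2116
EPQ = sqrt(985449.1718) = 992.6979

992.6979 units


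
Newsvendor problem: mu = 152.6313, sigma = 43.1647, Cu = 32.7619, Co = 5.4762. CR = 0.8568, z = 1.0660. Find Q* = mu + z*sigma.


CR = Cu/(Cu+Co) = 32.7619/(32.7619+5.4762) = 0.8568
z = 1.0660
Q* = 152.6313 + 1.0660 * 43.1647 = 198.6449

198.6449 units


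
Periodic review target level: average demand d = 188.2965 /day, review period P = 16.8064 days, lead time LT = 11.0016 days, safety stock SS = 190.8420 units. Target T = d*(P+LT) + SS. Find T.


P + LT = 27.8080
d*(P+LT) = 188.2965 * 27.8080 = 5236.1491
T = 5236.1491 + 190.8420 = 5426.9911

5426.9911 units


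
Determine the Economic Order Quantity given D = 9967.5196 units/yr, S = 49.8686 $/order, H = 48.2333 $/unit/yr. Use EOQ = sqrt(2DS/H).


2*D*S = 2 * 9967.5196 * 49.8686 = 994132.4958
2*D*S/H = 20610.9160
EOQ = sqrt(20610.9160) = 143.5650

143.5650 units


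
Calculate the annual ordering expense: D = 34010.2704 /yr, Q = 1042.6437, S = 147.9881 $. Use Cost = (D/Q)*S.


Number of orders = D/Q = 32.6193
Cost = 32.6193 * 147.9881 = 4827.2629

4827.2629 $/yr


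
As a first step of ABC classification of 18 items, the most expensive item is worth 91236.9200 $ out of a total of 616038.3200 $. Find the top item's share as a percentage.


Top item = 91236.9200
Total = 616038.3200
Percentage = 91236.9200 / 616038.3200 * 100 = 14.8103

14.8103%


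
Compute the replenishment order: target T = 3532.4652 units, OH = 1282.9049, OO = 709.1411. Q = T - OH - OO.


Inventory position = OH + OO = 1282.9049 + 709.1411 = 1992.0460
Q = 3532.4652 - 1992.0460 = 1540.4192

1540.4192 units


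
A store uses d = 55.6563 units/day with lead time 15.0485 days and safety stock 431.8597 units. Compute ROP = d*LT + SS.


d*LT = 55.6563 * 15.0485 = 837.5438
ROP = 837.5438 + 431.8597 = 1269.4035

1269.4035 units


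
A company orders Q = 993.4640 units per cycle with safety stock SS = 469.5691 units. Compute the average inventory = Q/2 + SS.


Q/2 = 496.7320
Avg = 496.7320 + 469.5691 = 966.3011

966.3011 units


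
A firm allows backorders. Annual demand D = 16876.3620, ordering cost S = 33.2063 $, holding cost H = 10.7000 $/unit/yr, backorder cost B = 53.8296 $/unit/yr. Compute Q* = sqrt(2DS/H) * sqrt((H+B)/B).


sqrt(2DS/H) = 323.6479
sqrt((H+B)/B) = 1.0949
Q* = 323.6479 * 1.0949 = 354.3575

354.3575 units


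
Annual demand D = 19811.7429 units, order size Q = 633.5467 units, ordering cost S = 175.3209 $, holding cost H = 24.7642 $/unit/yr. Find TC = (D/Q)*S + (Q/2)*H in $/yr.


Ordering cost = D*S/Q = 5482.4887
Holding cost = Q*H/2 = 7844.6386
TC = 5482.4887 + 7844.6386 = 13327.1273

13327.1273 $/yr


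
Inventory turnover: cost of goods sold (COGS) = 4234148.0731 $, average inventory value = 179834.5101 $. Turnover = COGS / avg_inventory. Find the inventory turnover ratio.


Turnover = 4234148.0731 / 179834.5101 = 23.5447

23.5447


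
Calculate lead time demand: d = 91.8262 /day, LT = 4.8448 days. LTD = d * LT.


LTD = 91.8262 * 4.8448 = 444.8796

444.8796 units


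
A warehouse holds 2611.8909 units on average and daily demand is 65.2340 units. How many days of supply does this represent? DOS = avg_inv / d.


DOS = 2611.8909 / 65.2340 = 40.0388

40.0388 days


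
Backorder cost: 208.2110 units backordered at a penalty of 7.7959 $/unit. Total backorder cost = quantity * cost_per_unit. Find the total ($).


Total = 208.2110 * 7.7959 = 1623.1921

1623.1921 $


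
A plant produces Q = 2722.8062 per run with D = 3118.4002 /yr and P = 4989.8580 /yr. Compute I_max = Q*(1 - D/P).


D/P = 0.6249
1 - D/P = 0.3751
I_max = 2722.8062 * 0.3751 = 1021.1948

1021.1948 units


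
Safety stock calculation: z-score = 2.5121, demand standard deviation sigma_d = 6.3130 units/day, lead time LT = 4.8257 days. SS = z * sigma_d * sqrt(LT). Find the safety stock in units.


sqrt(LT) = sqrt(4.8257) = 2.1967
SS = 2.5121 * 6.3130 * 2.1967 = 34.8380

34.8380 units


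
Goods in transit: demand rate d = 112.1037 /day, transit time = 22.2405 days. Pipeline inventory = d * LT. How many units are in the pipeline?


Pipeline = 112.1037 * 22.2405 = 2493.2423

2493.2423 units


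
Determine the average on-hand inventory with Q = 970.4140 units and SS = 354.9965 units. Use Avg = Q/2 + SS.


Q/2 = 485.2070
Avg = 485.2070 + 354.9965 = 840.2035

840.2035 units


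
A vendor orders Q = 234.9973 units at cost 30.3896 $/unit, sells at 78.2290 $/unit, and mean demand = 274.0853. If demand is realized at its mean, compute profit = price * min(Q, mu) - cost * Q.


Sales at mu = min(234.9973, 274.0853) = 234.9973
Revenue = 78.2290 * 234.9973 = 18383.6038
Total cost = 30.3896 * 234.9973 = 7141.4739
Profit = 18383.6038 - 7141.4739 = 11242.1298

11242.1298 $


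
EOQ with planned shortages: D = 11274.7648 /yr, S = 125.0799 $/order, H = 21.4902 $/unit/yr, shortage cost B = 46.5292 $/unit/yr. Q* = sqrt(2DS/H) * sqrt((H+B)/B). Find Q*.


sqrt(2DS/H) = 362.2783
sqrt((H+B)/B) = 1.2091
Q* = 362.2783 * 1.2091 = 438.0220

438.0220 units


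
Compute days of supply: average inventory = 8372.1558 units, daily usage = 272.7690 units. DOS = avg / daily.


DOS = 8372.1558 / 272.7690 = 30.6932

30.6932 days


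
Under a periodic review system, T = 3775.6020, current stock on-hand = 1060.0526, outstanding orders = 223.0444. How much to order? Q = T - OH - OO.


Inventory position = OH + OO = 1060.0526 + 223.0444 = 1283.0970
Q = 3775.6020 - 1283.0970 = 2492.5050

2492.5050 units


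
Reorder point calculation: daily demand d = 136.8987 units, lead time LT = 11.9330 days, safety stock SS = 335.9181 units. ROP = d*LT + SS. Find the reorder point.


d*LT = 136.8987 * 11.9330 = 1633.6122
ROP = 1633.6122 + 335.9181 = 1969.5303

1969.5303 units


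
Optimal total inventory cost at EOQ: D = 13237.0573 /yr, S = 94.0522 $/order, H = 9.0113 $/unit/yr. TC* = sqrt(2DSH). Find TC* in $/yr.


2*D*S*H = 22437674.9112
TC* = sqrt(22437674.9112) = 4736.8423

4736.8423 $/yr


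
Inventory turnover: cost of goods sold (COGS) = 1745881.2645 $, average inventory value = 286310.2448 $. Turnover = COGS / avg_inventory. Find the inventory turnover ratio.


Turnover = 1745881.2645 / 286310.2448 = 6.0979

6.0979


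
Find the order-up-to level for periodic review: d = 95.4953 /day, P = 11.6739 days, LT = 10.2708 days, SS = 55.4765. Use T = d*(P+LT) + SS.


P + LT = 21.9447
d*(P+LT) = 95.4953 * 21.9447 = 2095.6157
T = 2095.6157 + 55.4765 = 2151.0922

2151.0922 units


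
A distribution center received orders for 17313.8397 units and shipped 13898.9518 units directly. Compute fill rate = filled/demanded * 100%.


FR = 13898.9518 / 17313.8397 * 100 = 80.2765

80.2765%


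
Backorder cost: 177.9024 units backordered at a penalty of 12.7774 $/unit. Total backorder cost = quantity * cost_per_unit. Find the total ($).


Total = 177.9024 * 12.7774 = 2273.1301

2273.1301 $


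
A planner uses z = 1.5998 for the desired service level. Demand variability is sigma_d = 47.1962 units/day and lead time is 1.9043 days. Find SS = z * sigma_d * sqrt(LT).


sqrt(LT) = sqrt(1.9043) = 1.3800
SS = 1.5998 * 47.1962 * 1.3800 = 104.1934

104.1934 units


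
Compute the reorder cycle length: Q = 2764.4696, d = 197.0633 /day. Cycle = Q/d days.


Cycle = 2764.4696 / 197.0633 = 14.0283

14.0283 days


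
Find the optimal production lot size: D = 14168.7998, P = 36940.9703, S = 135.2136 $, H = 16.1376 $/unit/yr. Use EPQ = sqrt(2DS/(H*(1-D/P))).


1 - D/P = 1 - 0.3836 = 0.6164
H*(1-D/P) = 9.9480
2DS = 3831628.8573
EPQ = sqrt(385166.3701) = 620.6177

620.6177 units


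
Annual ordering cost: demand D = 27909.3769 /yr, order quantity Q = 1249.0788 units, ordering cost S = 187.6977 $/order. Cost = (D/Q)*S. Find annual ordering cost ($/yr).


Number of orders = D/Q = 22.3440
Cost = 22.3440 * 187.6977 = 4193.9114

4193.9114 $/yr


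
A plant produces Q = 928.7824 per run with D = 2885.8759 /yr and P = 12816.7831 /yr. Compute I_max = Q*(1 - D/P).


D/P = 0.2252
1 - D/P = 0.7748
I_max = 928.7824 * 0.7748 = 719.6542

719.6542 units


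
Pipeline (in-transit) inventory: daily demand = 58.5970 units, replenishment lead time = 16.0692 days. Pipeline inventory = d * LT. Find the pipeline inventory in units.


Pipeline = 58.5970 * 16.0692 = 941.6069

941.6069 units


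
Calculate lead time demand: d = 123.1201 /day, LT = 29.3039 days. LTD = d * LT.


LTD = 123.1201 * 29.3039 = 3607.8991

3607.8991 units


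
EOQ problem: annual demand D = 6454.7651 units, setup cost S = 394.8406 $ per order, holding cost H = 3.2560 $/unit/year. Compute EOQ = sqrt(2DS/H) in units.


2*D*S = 2 * 6454.7651 * 394.8406 = 5097206.6499
2*D*S/H = 1565481.1578
EOQ = sqrt(1565481.1578) = 1251.1919

1251.1919 units


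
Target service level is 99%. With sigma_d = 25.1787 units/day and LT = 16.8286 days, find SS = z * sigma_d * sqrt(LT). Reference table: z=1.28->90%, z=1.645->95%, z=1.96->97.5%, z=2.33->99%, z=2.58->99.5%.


From the table, SL = 99% corresponds to z = 2.33
sqrt(LT) = sqrt(16.8286) = 4.1023
SS = 2.33 * 25.1787 * 4.1023 = 240.6652

240.6652 units


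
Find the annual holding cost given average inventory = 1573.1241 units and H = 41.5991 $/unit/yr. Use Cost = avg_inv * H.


Cost = 1573.1241 * 41.5991 = 65440.5467

65440.5467 $/yr


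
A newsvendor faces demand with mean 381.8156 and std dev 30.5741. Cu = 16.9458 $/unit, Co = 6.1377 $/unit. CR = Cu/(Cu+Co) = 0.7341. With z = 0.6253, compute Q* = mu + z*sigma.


CR = Cu/(Cu+Co) = 16.9458/(16.9458+6.1377) = 0.7341
z = 0.6253
Q* = 381.8156 + 0.6253 * 30.5741 = 400.9336

400.9336 units


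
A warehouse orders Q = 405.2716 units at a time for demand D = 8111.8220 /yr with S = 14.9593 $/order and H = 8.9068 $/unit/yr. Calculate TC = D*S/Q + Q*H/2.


Ordering cost = D*S/Q = 299.4219
Holding cost = Q*H/2 = 1804.8365
TC = 299.4219 + 1804.8365 = 2104.2584

2104.2584 $/yr


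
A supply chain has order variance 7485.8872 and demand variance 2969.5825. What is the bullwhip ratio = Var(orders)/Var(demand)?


BW = 7485.8872 / 2969.5825 = 2.5209

2.5209


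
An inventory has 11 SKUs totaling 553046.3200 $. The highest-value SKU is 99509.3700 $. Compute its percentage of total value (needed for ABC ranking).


Top item = 99509.3700
Total = 553046.3200
Percentage = 99509.3700 / 553046.3200 * 100 = 17.9930

17.9930%


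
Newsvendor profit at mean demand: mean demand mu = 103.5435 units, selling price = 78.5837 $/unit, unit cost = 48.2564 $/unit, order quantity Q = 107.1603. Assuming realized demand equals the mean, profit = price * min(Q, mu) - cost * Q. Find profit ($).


Sales at mu = min(107.1603, 103.5435) = 103.5435
Revenue = 78.5837 * 103.5435 = 8136.8313
Total cost = 48.2564 * 107.1603 = 5171.1703
Profit = 8136.8313 - 5171.1703 = 2965.6610

2965.6610 $


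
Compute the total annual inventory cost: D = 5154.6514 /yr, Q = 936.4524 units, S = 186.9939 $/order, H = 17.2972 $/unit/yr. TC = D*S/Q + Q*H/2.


Ordering cost = D*S/Q = 1029.2978
Holding cost = Q*H/2 = 8099.0022
TC = 1029.2978 + 8099.0022 = 9128.3000

9128.3000 $/yr


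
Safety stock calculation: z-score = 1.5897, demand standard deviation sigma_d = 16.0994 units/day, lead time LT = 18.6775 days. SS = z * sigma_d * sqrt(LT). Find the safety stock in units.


sqrt(LT) = sqrt(18.6775) = 4.3217
SS = 1.5897 * 16.0994 * 4.3217 = 110.6074

110.6074 units


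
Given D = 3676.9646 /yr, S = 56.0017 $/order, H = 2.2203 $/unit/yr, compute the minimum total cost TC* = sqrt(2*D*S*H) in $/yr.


2*D*S*H = 914391.7816
TC* = sqrt(914391.7816) = 956.2383

956.2383 $/yr


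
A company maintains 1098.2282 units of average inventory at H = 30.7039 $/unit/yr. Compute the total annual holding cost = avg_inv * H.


Cost = 1098.2282 * 30.7039 = 33719.8888

33719.8888 $/yr


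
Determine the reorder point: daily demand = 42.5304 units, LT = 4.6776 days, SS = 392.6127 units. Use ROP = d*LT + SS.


d*LT = 42.5304 * 4.6776 = 198.9402
ROP = 198.9402 + 392.6127 = 591.5529

591.5529 units


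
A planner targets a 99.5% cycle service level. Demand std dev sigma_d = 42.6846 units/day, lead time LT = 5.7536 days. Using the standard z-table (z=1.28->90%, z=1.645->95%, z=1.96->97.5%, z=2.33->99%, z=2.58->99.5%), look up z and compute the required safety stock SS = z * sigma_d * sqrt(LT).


From the table, SL = 99.5% corresponds to z = 2.58
sqrt(LT) = sqrt(5.7536) = 2.3987
SS = 2.58 * 42.6846 * 2.3987 = 264.1562

264.1562 units


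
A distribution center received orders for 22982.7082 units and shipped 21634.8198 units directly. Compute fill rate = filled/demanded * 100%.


FR = 21634.8198 / 22982.7082 * 100 = 94.1352

94.1352%


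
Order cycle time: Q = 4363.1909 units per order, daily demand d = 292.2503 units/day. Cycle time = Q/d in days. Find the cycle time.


Cycle = 4363.1909 / 292.2503 = 14.9296

14.9296 days


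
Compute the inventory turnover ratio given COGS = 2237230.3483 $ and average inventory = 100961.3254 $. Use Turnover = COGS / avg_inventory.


Turnover = 2237230.3483 / 100961.3254 = 22.1593

22.1593


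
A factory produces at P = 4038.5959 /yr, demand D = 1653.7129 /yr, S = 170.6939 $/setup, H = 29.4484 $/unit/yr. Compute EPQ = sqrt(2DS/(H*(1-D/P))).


1 - D/P = 1 - 0.4095 = 0.5905
H*(1-D/P) = 17.3900
2DS = 564557.4088
EPQ = sqrt(32464.5756) = 180.1793

180.1793 units


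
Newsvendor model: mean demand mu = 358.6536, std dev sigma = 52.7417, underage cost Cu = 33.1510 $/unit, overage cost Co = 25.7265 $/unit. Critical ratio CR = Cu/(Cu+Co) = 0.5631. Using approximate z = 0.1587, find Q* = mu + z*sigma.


CR = Cu/(Cu+Co) = 33.1510/(33.1510+25.7265) = 0.5631
z = 0.1587
Q* = 358.6536 + 0.1587 * 52.7417 = 367.0237

367.0237 units


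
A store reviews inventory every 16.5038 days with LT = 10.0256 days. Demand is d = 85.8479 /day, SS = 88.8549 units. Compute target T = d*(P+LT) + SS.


P + LT = 26.5294
d*(P+LT) = 85.8479 * 26.5294 = 2277.4933
T = 2277.4933 + 88.8549 = 2366.3482

2366.3482 units


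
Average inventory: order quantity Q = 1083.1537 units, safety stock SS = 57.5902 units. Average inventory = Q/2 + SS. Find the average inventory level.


Q/2 = 541.5769
Avg = 541.5769 + 57.5902 = 599.1671

599.1671 units


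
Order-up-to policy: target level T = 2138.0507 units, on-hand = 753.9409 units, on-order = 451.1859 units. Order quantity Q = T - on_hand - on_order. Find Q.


Inventory position = OH + OO = 753.9409 + 451.1859 = 1205.1268
Q = 2138.0507 - 1205.1268 = 932.9239

932.9239 units


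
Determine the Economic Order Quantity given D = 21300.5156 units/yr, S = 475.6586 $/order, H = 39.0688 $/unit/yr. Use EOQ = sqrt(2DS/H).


2*D*S = 2 * 21300.5156 * 475.6586 = 20263546.8591
2*D*S/H = 518663.1496
EOQ = sqrt(518663.1496) = 720.1827

720.1827 units


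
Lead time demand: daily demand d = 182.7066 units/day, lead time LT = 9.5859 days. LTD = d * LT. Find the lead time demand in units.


LTD = 182.7066 * 9.5859 = 1751.4072

1751.4072 units


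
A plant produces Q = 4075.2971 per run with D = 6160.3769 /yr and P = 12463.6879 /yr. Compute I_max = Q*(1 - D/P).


D/P = 0.4943
1 - D/P = 0.5057
I_max = 4075.2971 * 0.5057 = 2061.0164

2061.0164 units


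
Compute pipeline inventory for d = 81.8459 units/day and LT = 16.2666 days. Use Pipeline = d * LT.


Pipeline = 81.8459 * 16.2666 = 1331.3545

1331.3545 units


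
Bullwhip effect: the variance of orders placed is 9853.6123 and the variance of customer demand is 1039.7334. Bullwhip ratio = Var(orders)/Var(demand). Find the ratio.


BW = 9853.6123 / 1039.7334 = 9.4771

9.4771


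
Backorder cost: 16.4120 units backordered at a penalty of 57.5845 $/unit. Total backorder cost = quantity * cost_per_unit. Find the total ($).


Total = 16.4120 * 57.5845 = 945.0768

945.0768 $


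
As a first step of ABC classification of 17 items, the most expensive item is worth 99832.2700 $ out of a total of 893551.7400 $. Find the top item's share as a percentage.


Top item = 99832.2700
Total = 893551.7400
Percentage = 99832.2700 / 893551.7400 * 100 = 11.1725

11.1725%


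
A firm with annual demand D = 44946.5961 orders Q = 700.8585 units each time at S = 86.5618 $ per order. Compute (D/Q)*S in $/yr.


Number of orders = D/Q = 64.1308
Cost = 64.1308 * 86.5618 = 5551.2750

5551.2750 $/yr


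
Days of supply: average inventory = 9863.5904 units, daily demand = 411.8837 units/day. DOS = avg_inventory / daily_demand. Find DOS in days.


DOS = 9863.5904 / 411.8837 = 23.9475

23.9475 days


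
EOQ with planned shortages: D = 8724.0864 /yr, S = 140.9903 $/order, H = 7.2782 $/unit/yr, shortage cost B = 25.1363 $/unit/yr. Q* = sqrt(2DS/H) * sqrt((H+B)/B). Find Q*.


sqrt(2DS/H) = 581.3767
sqrt((H+B)/B) = 1.1356
Q* = 581.3767 * 1.1356 = 660.2016

660.2016 units


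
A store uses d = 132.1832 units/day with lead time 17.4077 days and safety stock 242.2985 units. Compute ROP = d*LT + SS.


d*LT = 132.1832 * 17.4077 = 2301.0055
ROP = 2301.0055 + 242.2985 = 2543.3040

2543.3040 units


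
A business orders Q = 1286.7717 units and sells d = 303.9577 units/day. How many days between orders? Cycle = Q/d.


Cycle = 1286.7717 / 303.9577 = 4.2334

4.2334 days


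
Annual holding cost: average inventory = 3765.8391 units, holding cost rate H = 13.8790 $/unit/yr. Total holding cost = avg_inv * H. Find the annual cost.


Cost = 3765.8391 * 13.8790 = 52266.0809

52266.0809 $/yr


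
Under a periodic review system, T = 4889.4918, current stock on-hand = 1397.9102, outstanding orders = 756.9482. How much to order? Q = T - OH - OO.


Inventory position = OH + OO = 1397.9102 + 756.9482 = 2154.8584
Q = 4889.4918 - 2154.8584 = 2734.6334

2734.6334 units


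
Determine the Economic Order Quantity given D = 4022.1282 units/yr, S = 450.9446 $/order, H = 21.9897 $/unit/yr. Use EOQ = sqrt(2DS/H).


2*D*S = 2 * 4022.1282 * 450.9446 = 3627513.9846
2*D*S/H = 164964.2326
EOQ = sqrt(164964.2326) = 406.1579

406.1579 units


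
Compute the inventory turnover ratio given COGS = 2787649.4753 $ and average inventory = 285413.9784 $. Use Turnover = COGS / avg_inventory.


Turnover = 2787649.4753 / 285413.9784 = 9.7670

9.7670


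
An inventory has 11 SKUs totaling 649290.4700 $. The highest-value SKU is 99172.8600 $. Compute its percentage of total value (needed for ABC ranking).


Top item = 99172.8600
Total = 649290.4700
Percentage = 99172.8600 / 649290.4700 * 100 = 15.2740

15.2740%


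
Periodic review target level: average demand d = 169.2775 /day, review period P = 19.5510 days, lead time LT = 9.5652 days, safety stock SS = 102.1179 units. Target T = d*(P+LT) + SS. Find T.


P + LT = 29.1162
d*(P+LT) = 169.2775 * 29.1162 = 4928.7175
T = 4928.7175 + 102.1179 = 5030.8354

5030.8354 units


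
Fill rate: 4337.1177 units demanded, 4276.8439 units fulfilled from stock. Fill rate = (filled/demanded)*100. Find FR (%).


FR = 4276.8439 / 4337.1177 * 100 = 98.6103

98.6103%


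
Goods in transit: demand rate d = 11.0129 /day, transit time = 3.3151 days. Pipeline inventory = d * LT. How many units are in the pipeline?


Pipeline = 11.0129 * 3.3151 = 36.5089

36.5089 units


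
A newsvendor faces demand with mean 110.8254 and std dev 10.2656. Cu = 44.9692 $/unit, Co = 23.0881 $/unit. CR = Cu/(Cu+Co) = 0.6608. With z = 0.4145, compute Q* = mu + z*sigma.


CR = Cu/(Cu+Co) = 44.9692/(44.9692+23.0881) = 0.6608
z = 0.4145
Q* = 110.8254 + 0.4145 * 10.2656 = 115.0805

115.0805 units


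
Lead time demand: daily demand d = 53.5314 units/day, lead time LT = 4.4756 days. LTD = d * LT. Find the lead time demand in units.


LTD = 53.5314 * 4.4756 = 239.5851

239.5851 units


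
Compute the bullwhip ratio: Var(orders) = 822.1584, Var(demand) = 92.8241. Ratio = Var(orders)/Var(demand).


BW = 822.1584 / 92.8241 = 8.8572

8.8572


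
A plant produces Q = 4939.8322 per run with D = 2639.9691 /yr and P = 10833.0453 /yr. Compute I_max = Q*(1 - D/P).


D/P = 0.2437
1 - D/P = 0.7563
I_max = 4939.8322 * 0.7563 = 3736.0152

3736.0152 units


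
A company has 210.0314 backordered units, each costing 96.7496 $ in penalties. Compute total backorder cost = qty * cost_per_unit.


Total = 210.0314 * 96.7496 = 20320.4539

20320.4539 $


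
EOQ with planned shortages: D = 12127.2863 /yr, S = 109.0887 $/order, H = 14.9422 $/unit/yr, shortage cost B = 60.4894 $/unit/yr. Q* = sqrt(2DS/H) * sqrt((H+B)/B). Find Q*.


sqrt(2DS/H) = 420.8036
sqrt((H+B)/B) = 1.1167
Q* = 420.8036 * 1.1167 = 469.9119

469.9119 units


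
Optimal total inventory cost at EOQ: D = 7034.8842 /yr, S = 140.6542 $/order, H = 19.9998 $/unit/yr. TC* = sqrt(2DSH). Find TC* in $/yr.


2*D*S*H = 39579044.5753
TC* = sqrt(39579044.5753) = 6291.1879

6291.1879 $/yr


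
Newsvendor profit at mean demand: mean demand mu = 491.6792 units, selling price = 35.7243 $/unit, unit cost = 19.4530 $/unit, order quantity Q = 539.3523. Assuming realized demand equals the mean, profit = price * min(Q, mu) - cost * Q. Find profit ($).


Sales at mu = min(539.3523, 491.6792) = 491.6792
Revenue = 35.7243 * 491.6792 = 17564.8952
Total cost = 19.4530 * 539.3523 = 10492.0203
Profit = 17564.8952 - 10492.0203 = 7072.8750

7072.8750 $
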